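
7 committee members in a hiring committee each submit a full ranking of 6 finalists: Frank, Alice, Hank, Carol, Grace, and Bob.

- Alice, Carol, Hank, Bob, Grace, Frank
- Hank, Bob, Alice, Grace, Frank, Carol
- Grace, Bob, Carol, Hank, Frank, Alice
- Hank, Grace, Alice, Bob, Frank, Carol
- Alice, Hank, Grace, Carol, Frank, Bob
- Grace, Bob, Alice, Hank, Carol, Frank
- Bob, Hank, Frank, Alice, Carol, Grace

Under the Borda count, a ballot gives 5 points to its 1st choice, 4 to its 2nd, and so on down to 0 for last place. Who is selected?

Borda scores:
  Frank: 0 + 1 + 1 + 1 + 1 + 0 + 3 = 7
  Alice: 5 + 3 + 0 + 3 + 5 + 3 + 2 = 21
  Hank: 3 + 5 + 2 + 5 + 4 + 2 + 4 = 25
  Carol: 4 + 0 + 3 + 0 + 2 + 1 + 1 = 11
  Grace: 1 + 2 + 5 + 4 + 3 + 5 + 0 = 20
  Bob: 2 + 4 + 4 + 2 + 0 + 4 + 5 = 21
Hank has the highest total.

Hank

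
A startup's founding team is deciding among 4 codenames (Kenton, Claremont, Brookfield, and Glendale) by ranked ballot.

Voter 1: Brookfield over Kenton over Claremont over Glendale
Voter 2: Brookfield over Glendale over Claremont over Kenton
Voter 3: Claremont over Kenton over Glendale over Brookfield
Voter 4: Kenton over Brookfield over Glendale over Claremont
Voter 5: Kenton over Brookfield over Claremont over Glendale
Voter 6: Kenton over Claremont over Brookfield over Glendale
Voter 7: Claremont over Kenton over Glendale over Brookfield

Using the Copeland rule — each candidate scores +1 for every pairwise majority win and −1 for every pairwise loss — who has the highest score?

Kenton

Pairwise results:
  Kenton vs Claremont: Kenton wins 4–3.
  Kenton vs Brookfield: Kenton wins 5–2.
  Kenton vs Glendale: Kenton wins 6–1.
  Claremont vs Brookfield: Brookfield wins 4–3.
  Claremont vs Glendale: Claremont wins 5–2.
  Brookfield vs Glendale: Brookfield wins 5–2.
Copeland scores (wins − losses):
  Kenton: 3 − 0 = 3
  Claremont: 1 − 2 = -1
  Brookfield: 2 − 1 = 1
  Glendale: 0 − 3 = -3
Kenton has the best Copeland score.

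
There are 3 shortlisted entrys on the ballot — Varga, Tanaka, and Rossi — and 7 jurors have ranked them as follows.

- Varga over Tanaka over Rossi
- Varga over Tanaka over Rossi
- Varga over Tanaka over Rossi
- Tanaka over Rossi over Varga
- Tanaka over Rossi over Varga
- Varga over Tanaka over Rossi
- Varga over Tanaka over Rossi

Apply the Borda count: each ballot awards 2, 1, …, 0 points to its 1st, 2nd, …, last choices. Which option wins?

Borda scores:
  Varga: 2 + 2 + 2 + 0 + 0 + 2 + 2 = 10
  Tanaka: 1 + 1 + 1 + 2 + 2 + 1 + 1 = 9
  Rossi: 0 + 0 + 0 + 1 + 1 + 0 + 0 = 2
Varga has the highest total.

Varga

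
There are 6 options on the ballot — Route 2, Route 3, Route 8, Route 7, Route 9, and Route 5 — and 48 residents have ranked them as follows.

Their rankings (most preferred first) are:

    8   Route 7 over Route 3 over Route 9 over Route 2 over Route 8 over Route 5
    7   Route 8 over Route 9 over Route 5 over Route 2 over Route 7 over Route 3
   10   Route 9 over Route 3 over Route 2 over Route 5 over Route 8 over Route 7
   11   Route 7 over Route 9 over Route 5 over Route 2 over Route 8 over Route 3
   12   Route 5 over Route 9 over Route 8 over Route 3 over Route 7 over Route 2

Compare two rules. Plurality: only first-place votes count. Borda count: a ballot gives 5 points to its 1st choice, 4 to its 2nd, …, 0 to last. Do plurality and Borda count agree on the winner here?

Plurality first-place counts: Route 2 0, Route 3 0, Route 8 7, Route 7 19, Route 9 10, Route 5 12 → Route 7.
Borda totals: Route 2 82, Route 3 96, Route 8 100, Route 7 114, Route 9 194, Route 5 134 → Route 9.
The two rules disagree: plurality picks Route 7, Borda picks Route 9.

No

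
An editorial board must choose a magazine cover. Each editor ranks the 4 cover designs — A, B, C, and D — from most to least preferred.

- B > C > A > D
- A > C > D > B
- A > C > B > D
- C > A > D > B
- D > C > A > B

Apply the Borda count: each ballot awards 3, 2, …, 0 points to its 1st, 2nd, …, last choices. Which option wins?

C

Borda scores:
  A: 1 + 3 + 3 + 2 + 1 = 10
  B: 3 + 0 + 1 + 0 + 0 = 4
  C: 2 + 2 + 2 + 3 + 2 = 11
  D: 0 + 1 + 0 + 1 + 3 = 5
C has the highest total.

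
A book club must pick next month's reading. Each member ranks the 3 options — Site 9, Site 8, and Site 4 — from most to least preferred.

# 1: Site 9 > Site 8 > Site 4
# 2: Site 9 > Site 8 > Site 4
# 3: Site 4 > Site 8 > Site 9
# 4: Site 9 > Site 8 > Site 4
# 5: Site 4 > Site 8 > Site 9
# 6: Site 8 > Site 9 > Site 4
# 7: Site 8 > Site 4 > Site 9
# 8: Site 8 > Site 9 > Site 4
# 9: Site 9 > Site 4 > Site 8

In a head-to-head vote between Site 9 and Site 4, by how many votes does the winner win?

3

Ballots ranking Site 9 above Site 4: 6.
Ballots ranking Site 4 above Site 9: 3.
Site 9 wins 6–3, a margin of 3.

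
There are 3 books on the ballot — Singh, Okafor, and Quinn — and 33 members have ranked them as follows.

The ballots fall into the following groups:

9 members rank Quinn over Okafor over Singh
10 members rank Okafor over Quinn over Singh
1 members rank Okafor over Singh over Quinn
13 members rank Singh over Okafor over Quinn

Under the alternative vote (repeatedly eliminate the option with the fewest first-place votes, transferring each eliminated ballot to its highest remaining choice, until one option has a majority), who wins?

Okafor

Round 1: Singh 13, Okafor 11, Quinn 9. Quinn has the fewest and is eliminated.
Round 2: Okafor 20, Singh 13. Okafor has a majority.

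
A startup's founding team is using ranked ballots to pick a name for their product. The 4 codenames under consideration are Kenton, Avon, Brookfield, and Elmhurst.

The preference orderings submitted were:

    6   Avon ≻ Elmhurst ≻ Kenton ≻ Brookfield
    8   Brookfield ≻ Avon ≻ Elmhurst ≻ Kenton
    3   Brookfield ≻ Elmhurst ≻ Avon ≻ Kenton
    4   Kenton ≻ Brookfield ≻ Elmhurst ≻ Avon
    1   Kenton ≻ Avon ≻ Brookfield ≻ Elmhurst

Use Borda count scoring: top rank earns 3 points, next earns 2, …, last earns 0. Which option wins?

Borda scores:
  Kenton: 6·1 + 8·0 + 3·0 + 4·3 + 3 = 21
  Avon: 6·3 + 8·2 + 3·1 + 4·0 + 2 = 39
  Brookfield: 6·0 + 8·3 + 3·3 + 4·2 + 1 = 42
  Elmhurst: 6·2 + 8·1 + 3·2 + 4·1 + 0 = 30
Brookfield has the highest total.

Brookfield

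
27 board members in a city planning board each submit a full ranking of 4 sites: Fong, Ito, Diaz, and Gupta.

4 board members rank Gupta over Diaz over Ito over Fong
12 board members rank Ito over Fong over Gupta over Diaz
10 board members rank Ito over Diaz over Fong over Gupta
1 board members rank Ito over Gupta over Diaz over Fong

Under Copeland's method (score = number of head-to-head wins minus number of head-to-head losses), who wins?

Ito

Pairwise results:
  Fong vs Ito: Ito wins 27–0.
  Fong vs Diaz: Diaz wins 15–12.
  Fong vs Gupta: Fong wins 22–5.
  Ito vs Diaz: Ito wins 23–4.
  Ito vs Gupta: Ito wins 23–4.
  Diaz vs Gupta: Gupta wins 17–10.
Copeland scores (wins − losses):
  Fong: 1 − 2 = -1
  Ito: 3 − 0 = 3
  Diaz: 1 − 2 = -1
  Gupta: 1 − 2 = -1
Ito has the best Copeland score.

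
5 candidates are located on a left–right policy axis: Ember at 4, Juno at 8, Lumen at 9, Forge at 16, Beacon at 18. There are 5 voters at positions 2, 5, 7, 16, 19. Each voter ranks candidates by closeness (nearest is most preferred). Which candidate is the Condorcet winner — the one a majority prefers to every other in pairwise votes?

Juno

With single-peaked preferences on a line, the Condorcet winner is the candidate closest to the median voter.
The median voter (position 7) is closest to Juno at 8.
Check: Juno vs Ember — voters closer to Juno: 3 of 5.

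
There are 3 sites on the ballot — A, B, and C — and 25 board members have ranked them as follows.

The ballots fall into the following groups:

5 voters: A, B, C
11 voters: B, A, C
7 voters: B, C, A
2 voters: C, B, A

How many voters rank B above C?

23

Ballots ranking B above C: 5+11+7 = 23.
Ballots ranking C above B: 2.
So 23 of 25 voters prefer B to C.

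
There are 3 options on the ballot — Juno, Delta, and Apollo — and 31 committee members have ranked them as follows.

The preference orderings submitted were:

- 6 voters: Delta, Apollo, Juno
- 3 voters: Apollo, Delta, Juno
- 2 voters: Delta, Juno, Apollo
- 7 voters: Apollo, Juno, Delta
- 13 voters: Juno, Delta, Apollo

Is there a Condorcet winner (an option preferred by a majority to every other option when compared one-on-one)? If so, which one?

Head-to-head results (31 voters total):
Juno vs Delta: Juno wins 20–11.
Juno vs Apollo: Apollo wins 16–15.
Delta vs Apollo: Delta wins 21–10.
No candidate beats all others: Juno beats Delta beats Apollo beats Juno, a majority cycle.

None — there is no Condorcet winner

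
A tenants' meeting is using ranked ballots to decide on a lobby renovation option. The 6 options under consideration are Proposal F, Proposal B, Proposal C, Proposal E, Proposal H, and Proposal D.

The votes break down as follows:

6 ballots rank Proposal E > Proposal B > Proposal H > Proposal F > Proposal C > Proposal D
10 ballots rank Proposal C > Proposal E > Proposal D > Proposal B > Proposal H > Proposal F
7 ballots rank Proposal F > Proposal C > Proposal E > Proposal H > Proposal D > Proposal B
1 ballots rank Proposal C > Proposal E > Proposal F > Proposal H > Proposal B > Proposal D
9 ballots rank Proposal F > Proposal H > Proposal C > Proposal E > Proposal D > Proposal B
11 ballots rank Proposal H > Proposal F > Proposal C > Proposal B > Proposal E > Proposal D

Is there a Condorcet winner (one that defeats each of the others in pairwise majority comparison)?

Head-to-head results (44 voters total):
Proposal F vs Proposal B: Proposal F wins 28–16.
Proposal F vs Proposal C: Proposal F wins 33–11.
Proposal F vs Proposal E: Proposal F wins 27–17.
Proposal F vs Proposal H: Proposal H wins 27–17.
Proposal F vs Proposal D: Proposal F wins 34–10.
Proposal B vs Proposal C: Proposal C wins 38–6.
Proposal B vs Proposal E: Proposal E wins 33–11.
Proposal B vs Proposal H: Proposal H wins 28–16.
Proposal B vs Proposal D: Proposal D wins 26–18.
Proposal C vs Proposal E: Proposal C wins 38–6.
Proposal C vs Proposal H: Proposal H wins 26–18.
Proposal C vs Proposal D: Proposal C wins 44–0.
Proposal E vs Proposal H: Proposal E wins 24–20.
Proposal E vs Proposal D: Proposal E wins 44–0.
Proposal H vs Proposal D: Proposal H wins 34–10.
No candidate beats all others: Proposal F beats Proposal E beats Proposal H beats Proposal F, a majority cycle.

No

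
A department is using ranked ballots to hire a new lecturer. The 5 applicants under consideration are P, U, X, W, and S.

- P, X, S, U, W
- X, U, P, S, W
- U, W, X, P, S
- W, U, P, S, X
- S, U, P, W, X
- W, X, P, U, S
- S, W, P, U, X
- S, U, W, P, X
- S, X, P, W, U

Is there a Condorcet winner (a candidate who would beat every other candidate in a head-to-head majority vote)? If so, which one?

None — there is no Condorcet winner

Head-to-head results (9 voters total):
P vs U: U wins 5–4.
P vs X: P wins 5–4.
P vs W: W wins 5–4.
P vs S: P wins 5–4.
U vs X: U wins 5–4.
U vs W: U wins 5–4.
U vs S: S wins 5–4.
X vs W: W wins 6–3.
X vs S: S wins 5–4.
W vs S: S wins 6–3.
No candidate beats all others: P beats S beats U beats P, a majority cycle.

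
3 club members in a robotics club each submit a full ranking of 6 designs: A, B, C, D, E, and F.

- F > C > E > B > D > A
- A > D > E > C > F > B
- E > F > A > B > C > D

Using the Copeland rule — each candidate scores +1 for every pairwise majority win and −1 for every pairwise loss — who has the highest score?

Pairwise results:
  A vs B: A wins 2–1.
  A vs C: A wins 2–1.
  A vs D: A wins 2–1.
  A vs E: E wins 2–1.
  A vs F: F wins 2–1.
  B vs C: C wins 2–1.
  B vs D: B wins 2–1.
  B vs E: E wins 3–0.
  B vs F: F wins 3–0.
  C vs D: C wins 2–1.
  C vs E: E wins 2–1.
  C vs F: F wins 2–1.
  D vs E: E wins 2–1.
  D vs F: F wins 2–1.
  E vs F: E wins 2–1.
Copeland scores (wins − losses):
  A: 3 − 2 = 1
  B: 1 − 4 = -3
  C: 2 − 3 = -1
  D: 0 − 5 = -5
  E: 5 − 0 = 5
  F: 4 − 1 = 3
E has the best Copeland score.

E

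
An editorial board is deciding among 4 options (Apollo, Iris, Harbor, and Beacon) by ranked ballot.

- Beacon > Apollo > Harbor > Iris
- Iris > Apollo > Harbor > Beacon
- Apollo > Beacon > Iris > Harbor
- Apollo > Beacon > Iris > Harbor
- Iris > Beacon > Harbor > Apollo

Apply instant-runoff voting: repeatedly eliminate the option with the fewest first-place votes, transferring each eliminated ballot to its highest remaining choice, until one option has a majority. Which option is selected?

Round 1: Apollo 2, Iris 2, Beacon 1, Harbor 0. Harbor has the fewest and is eliminated.
Round 2: Apollo 2, Iris 2, Beacon 1. Beacon has the fewest and is eliminated.
Round 3: Apollo 3, Iris 2. Apollo has a majority.

Apollo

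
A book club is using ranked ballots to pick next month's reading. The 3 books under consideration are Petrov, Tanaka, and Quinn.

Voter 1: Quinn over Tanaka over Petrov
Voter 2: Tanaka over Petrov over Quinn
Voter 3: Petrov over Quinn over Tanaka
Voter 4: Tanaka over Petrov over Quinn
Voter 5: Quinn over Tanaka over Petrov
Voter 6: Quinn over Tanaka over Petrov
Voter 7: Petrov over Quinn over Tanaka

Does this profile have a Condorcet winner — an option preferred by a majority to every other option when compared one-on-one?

Head-to-head results (7 voters total):
Petrov vs Tanaka: Tanaka wins 5–2.
Petrov vs Quinn: Petrov wins 4–3.
Tanaka vs Quinn: Quinn wins 5–2.
No candidate beats all others: Petrov beats Quinn beats Tanaka beats Petrov, a majority cycle.

No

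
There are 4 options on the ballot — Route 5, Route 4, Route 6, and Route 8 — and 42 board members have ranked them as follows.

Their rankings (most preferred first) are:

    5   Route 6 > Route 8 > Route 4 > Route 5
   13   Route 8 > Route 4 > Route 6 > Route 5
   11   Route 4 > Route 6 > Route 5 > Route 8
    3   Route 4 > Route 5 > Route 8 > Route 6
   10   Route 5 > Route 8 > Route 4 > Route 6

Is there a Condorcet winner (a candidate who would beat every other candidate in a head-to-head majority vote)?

Head-to-head results (42 voters total):
Route 5 vs Route 4: Route 4 wins 32–10.
Route 5 vs Route 6: Route 6 wins 29–13.
Route 5 vs Route 8: Route 5 wins 24–18.
Route 4 vs Route 6: Route 4 wins 37–5.
Route 4 vs Route 8: Route 8 wins 28–14.
Route 6 vs Route 8: Route 8 wins 26–16.
No candidate beats all others: Route 5 beats Route 8 beats Route 4 beats Route 5, a majority cycle.

No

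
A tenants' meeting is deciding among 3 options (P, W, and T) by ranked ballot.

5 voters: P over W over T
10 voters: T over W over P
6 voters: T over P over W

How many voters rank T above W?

Ballots ranking T above W: 10+6 = 16.
Ballots ranking W above T: 5.
So 16 of 21 voters prefer T to W.

16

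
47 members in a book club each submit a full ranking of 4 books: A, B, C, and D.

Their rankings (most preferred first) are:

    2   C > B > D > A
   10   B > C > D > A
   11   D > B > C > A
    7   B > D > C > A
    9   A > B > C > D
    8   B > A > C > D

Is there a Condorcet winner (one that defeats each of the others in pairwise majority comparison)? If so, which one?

Head-to-head results (47 voters total):
A vs B: B wins 38–9.
A vs C: C wins 30–17.
A vs D: D wins 30–17.
B vs C: B wins 45–2.
B vs D: B wins 36–11.
C vs D: C wins 29–18.
B beats each rival — A (38–9), C (45–2), D (36–11) — so B is the Condorcet winner.

B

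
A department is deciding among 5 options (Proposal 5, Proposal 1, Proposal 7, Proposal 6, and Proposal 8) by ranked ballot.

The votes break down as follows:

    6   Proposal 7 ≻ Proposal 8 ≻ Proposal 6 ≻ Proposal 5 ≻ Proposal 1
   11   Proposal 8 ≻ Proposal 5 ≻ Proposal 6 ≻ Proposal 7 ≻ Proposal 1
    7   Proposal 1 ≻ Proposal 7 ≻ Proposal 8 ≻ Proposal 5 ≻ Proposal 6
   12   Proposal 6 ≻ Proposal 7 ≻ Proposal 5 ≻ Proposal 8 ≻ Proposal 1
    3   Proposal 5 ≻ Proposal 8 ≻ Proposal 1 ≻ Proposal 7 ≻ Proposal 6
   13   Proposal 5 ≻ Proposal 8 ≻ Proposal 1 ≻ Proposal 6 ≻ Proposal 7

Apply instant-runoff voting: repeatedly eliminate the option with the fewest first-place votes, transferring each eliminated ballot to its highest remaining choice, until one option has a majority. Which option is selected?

Proposal 5

Round 1: Proposal 5 16, Proposal 6 12, Proposal 8 11, Proposal 1 7, Proposal 7 6. Proposal 7 has the fewest and is eliminated.
Round 2: Proposal 8 17, Proposal 5 16, Proposal 6 12, Proposal 1 7. Proposal 1 has the fewest and is eliminated.
Round 3: Proposal 8 24, Proposal 5 16, Proposal 6 12. Proposal 6 has the fewest and is eliminated.
Round 4: Proposal 5 28, Proposal 8 24. Proposal 5 has a majority.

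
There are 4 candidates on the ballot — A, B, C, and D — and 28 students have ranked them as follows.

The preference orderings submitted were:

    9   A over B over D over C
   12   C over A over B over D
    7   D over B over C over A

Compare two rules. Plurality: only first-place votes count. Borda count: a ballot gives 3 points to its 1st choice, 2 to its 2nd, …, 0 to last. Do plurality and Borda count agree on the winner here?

Plurality first-place counts: A 9, B 0, C 12, D 7 → C.
Borda totals: A 51, B 44, C 43, D 30 → A.
The two rules disagree: plurality picks C, Borda picks A.

No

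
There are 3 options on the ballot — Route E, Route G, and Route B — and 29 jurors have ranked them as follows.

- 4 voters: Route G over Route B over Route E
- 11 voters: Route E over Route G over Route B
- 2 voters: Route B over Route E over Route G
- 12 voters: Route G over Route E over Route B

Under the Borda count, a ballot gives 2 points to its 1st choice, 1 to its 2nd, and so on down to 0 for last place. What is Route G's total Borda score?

43

Borda scores:
  Route E: 4·0 + 11·2 + 2·1 + 12·1 = 36
  Route G: 4·2 + 11·1 + 2·0 + 12·2 = 43
  Route B: 4·1 + 11·0 + 2·2 + 12·0 = 8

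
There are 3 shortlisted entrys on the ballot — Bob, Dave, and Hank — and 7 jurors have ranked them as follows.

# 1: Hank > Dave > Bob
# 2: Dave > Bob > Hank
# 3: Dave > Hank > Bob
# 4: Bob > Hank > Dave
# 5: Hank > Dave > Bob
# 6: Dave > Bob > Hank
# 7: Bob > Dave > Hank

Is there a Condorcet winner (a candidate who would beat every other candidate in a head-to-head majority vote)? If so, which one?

Head-to-head results (7 voters total):
Bob vs Dave: Dave wins 5–2.
Bob vs Hank: Bob wins 4–3.
Dave vs Hank: Dave wins 4–3.
Dave beats each rival — Bob (5–2), Hank (4–3) — so Dave is the Condorcet winner.

Dave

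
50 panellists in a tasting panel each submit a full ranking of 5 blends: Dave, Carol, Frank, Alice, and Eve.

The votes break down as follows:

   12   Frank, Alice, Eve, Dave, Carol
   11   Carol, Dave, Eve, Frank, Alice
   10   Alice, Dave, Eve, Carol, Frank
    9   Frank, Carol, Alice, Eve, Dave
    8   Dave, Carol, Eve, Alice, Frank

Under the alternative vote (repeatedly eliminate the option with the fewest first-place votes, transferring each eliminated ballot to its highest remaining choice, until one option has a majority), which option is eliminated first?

Eve

Round 1: Frank 21, Carol 11, Alice 10, Dave 8, Eve 0. Eve has the fewest and is eliminated.
Round 2: Frank 21, Carol 11, Alice 10, Dave 8. Dave has the fewest and is eliminated.
Round 3: Frank 21, Carol 19, Alice 10. Alice has the fewest and is eliminated.
Round 4: Carol 29, Frank 21. Carol has a majority.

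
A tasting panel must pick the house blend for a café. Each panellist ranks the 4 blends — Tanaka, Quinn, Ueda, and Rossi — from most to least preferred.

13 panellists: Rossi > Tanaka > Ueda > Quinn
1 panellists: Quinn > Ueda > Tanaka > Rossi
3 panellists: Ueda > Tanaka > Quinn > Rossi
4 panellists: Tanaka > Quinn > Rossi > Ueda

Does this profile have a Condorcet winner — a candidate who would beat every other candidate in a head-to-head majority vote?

Yes

Head-to-head results (21 voters total):
Tanaka vs Quinn: Tanaka wins 20–1.
Tanaka vs Ueda: Tanaka wins 17–4.
Tanaka vs Rossi: Rossi wins 13–8.
Quinn vs Ueda: Ueda wins 16–5.
Quinn vs Rossi: Rossi wins 13–8.
Ueda vs Rossi: Rossi wins 17–4.
Rossi beats each rival — Tanaka (13–8), Quinn (13–8), Ueda (17–4) — so Rossi is the Condorcet winner.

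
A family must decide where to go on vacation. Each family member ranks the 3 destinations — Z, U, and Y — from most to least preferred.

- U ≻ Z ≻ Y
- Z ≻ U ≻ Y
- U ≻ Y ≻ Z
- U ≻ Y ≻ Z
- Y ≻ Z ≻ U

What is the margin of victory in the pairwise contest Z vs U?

1

Ballots ranking Z above U: 2.
Ballots ranking U above Z: 3.
U wins 3–2, a margin of 1.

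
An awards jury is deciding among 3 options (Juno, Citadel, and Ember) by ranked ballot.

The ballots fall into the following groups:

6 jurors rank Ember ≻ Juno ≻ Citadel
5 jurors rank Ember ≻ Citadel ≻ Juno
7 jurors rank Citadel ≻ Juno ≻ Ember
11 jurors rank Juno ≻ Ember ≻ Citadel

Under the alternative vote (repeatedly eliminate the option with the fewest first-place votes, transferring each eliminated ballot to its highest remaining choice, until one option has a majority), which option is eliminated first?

Round 1: Juno 11, Ember 11, Citadel 7. Citadel has the fewest and is eliminated.
Round 2: Juno 18, Ember 11. Juno has a majority.

Citadel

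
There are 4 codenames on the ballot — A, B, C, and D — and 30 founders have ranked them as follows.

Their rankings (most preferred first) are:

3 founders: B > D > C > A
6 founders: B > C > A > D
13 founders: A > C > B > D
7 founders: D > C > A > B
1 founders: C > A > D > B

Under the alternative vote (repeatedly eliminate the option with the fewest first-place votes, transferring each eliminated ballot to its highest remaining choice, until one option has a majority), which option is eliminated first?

C

Round 1: A 13, B 9, D 7, C 1. C has the fewest and is eliminated.
Round 2: A 14, B 9, D 7. D has the fewest and is eliminated.
Round 3: A 21, B 9. A has a majority.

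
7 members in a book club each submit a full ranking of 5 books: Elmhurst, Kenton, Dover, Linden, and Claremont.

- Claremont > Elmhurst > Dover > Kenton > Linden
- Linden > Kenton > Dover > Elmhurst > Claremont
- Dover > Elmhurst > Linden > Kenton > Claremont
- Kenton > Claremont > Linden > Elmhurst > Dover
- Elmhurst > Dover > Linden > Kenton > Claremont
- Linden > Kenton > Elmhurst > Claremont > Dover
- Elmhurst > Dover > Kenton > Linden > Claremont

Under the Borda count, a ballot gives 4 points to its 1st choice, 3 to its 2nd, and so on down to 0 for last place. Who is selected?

Borda scores:
  Elmhurst: 3 + 1 + 3 + 1 + 4 + 2 + 4 = 18
  Kenton: 1 + 3 + 1 + 4 + 1 + 3 + 2 = 15
  Dover: 2 + 2 + 4 + 0 + 3 + 0 + 3 = 14
  Linden: 0 + 4 + 2 + 2 + 2 + 4 + 1 = 15
  Claremont: 4 + 0 + 0 + 3 + 0 + 1 + 0 = 8
Elmhurst has the highest total.

Elmhurst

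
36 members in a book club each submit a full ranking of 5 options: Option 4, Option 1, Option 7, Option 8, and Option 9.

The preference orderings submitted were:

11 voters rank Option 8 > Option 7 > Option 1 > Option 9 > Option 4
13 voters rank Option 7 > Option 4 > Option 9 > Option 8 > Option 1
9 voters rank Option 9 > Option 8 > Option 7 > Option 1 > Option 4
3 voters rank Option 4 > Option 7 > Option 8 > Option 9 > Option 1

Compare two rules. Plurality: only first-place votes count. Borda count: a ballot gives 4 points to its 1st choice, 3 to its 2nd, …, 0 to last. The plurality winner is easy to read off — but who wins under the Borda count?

Plurality first-place counts: Option 4 3, Option 1 0, Option 7 13, Option 8 11, Option 9 9 → Option 7.
Borda totals: Option 4 51, Option 1 31, Option 7 112, Option 8 90, Option 9 76 → Option 7.

Option 7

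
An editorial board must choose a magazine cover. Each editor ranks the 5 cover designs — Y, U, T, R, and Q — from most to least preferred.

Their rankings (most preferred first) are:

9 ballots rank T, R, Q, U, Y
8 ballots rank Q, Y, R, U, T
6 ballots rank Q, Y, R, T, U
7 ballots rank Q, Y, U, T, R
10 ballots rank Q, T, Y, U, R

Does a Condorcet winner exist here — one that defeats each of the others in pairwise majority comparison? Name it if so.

Q

Head-to-head results (40 voters total):
Y vs U: Y wins 31–9.
Y vs T: Y wins 21–19.
Y vs R: Y wins 31–9.
Y vs Q: Q wins 40–0.
U vs T: T wins 25–15.
U vs R: R wins 23–17.
U vs Q: Q wins 40–0.
T vs R: T wins 26–14.
T vs Q: Q wins 31–9.
R vs Q: Q wins 31–9.
Q beats each rival — Y (40–0), U (40–0), T (31–9), R (31–9) — so Q is the Condorcet winner.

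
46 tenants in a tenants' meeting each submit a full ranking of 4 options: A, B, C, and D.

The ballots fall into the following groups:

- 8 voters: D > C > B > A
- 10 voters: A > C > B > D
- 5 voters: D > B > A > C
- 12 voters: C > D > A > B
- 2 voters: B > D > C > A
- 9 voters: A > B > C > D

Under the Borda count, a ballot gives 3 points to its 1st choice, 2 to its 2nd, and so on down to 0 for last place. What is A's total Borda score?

74

Borda scores:
  A: 8·0 + 10·3 + 5·1 + 12·1 + 2·0 + 9·3 = 74
  B: 8·1 + 10·1 + 5·2 + 12·0 + 2·3 + 9·2 = 52
  C: 8·2 + 10·2 + 5·0 + 12·3 + 2·1 + 9·1 = 83
  D: 8·3 + 10·0 + 5·3 + 12·2 + 2·2 + 9·0 = 67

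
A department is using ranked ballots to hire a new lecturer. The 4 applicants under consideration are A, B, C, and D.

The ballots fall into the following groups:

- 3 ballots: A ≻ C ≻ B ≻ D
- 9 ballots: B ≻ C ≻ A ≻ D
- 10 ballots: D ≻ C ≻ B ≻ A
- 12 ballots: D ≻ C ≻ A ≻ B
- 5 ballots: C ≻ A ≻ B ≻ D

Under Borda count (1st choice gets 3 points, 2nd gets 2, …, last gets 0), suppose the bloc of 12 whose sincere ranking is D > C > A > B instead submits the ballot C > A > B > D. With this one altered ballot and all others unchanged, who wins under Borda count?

C

Borda totals with the altered ballot: A 52, B 57, C 95, D 30.
The winner is unchanged: still C.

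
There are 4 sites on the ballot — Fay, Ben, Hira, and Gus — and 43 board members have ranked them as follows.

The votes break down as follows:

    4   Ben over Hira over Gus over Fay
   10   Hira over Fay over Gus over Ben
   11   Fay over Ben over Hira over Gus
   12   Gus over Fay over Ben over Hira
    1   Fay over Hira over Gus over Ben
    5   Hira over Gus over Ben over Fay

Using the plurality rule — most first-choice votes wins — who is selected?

Hira

First-place vote totals:
  Fay: 12
  Ben: 4
  Hira: 15
  Gus: 12
Hira has the most first-place votes.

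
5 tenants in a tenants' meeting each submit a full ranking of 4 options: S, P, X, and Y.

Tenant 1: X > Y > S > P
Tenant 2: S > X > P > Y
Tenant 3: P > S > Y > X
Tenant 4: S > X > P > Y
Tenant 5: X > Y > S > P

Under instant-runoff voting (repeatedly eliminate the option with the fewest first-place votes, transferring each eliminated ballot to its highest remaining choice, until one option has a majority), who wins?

S

Round 1: S 2, X 2, P 1, Y 0. Y has the fewest and is eliminated.
Round 2: S 2, X 2, P 1. P has the fewest and is eliminated.
Round 3: S 3, X 2. S has a majority.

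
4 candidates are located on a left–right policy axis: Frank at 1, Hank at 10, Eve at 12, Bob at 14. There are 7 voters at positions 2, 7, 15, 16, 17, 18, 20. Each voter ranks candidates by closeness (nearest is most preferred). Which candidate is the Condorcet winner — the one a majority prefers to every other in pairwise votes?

With single-peaked preferences on a line, the Condorcet winner is the candidate closest to the median voter.
The median voter (position 16) is closest to Bob at 14.
Check: Bob vs Frank — voters closer to Bob: 5 of 7.

Bob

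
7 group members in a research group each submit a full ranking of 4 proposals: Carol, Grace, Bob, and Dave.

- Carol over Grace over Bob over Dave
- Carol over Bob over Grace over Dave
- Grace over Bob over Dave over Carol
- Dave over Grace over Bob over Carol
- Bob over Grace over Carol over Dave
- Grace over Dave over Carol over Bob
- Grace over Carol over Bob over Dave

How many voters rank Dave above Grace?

Ballots ranking Dave above Grace: 1.
Ballots ranking Grace above Dave: 6.
So 1 of 7 voters prefer Dave to Grace.

1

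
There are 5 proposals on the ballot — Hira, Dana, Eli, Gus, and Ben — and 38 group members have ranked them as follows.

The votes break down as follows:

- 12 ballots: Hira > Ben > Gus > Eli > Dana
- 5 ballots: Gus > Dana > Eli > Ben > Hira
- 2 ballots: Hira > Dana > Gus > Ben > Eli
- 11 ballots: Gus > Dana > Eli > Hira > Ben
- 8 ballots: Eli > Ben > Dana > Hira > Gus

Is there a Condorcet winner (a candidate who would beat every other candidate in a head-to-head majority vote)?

No

Head-to-head results (38 voters total):
Hira vs Dana: Dana wins 24–14.
Hira vs Eli: Eli wins 24–14.
Hira vs Gus: Hira wins 22–16.
Hira vs Ben: Hira wins 25–13.
Dana vs Eli: Eli wins 20–18.
Dana vs Gus: Gus wins 28–10.
Dana vs Ben: Ben wins 20–18.
Eli vs Gus: Gus wins 30–8.
Eli vs Ben: Eli wins 24–14.
Gus vs Ben: Ben wins 20–18.
No candidate beats all others: Hira beats Gus beats Dana beats Hira, a majority cycle.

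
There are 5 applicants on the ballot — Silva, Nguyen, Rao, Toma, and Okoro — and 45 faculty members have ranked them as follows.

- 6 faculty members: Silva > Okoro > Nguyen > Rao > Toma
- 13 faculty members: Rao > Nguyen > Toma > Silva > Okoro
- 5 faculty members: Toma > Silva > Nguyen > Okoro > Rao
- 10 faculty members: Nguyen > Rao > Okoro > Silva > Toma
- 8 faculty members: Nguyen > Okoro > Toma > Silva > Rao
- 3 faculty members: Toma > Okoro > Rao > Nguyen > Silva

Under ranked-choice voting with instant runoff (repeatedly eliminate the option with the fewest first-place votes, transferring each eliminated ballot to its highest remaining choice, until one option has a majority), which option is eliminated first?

Okoro

Round 1: Nguyen 18, Rao 13, Toma 8, Silva 6, Okoro 0. Okoro has the fewest and is eliminated.
Round 2: Nguyen 18, Rao 13, Toma 8, Silva 6. Silva has the fewest and is eliminated.
Round 3: Nguyen 24, Rao 13, Toma 8. Nguyen has a majority.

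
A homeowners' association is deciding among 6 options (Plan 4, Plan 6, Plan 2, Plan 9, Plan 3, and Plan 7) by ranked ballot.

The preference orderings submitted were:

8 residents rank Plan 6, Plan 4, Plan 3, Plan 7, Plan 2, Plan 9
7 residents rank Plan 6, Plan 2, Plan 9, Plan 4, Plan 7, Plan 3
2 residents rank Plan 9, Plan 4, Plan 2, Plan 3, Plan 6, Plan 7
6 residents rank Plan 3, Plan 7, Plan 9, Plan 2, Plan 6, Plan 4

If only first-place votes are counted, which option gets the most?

Plan 6

First-place vote totals:
  Plan 4: 0
  Plan 6: 15
  Plan 2: 0
  Plan 9: 2
  Plan 3: 6
  Plan 7: 0
Plan 6 has the most first-place votes.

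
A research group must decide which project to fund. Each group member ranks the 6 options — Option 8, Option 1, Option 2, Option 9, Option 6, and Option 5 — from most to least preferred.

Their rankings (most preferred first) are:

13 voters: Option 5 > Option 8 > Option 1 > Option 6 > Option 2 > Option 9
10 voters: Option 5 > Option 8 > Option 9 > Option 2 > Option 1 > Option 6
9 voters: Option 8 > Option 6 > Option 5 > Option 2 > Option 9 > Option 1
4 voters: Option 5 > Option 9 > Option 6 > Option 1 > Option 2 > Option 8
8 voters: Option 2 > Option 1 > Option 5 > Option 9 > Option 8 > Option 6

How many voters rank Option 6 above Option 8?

Ballots ranking Option 6 above Option 8: 4.
Ballots ranking Option 8 above Option 6: 13+10+9+8 = 40.
So 4 of 44 voters prefer Option 6 to Option 8.

4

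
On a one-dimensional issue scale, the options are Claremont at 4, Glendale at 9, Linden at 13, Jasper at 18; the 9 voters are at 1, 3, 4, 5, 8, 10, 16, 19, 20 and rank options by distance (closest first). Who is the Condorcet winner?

Glendale

With single-peaked preferences on a line, the Condorcet winner is the candidate closest to the median voter.
The median voter (position 8) is closest to Glendale at 9.
Check: Glendale vs Linden — voters closer to Glendale: 6 of 9.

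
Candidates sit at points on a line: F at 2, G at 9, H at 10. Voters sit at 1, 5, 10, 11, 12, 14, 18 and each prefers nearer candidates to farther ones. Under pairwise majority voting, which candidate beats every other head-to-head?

H

With single-peaked preferences on a line, the Condorcet winner is the candidate closest to the median voter.
The median voter (position 11) is closest to H at 10.
Check: H vs G — voters closer to H: 5 of 7.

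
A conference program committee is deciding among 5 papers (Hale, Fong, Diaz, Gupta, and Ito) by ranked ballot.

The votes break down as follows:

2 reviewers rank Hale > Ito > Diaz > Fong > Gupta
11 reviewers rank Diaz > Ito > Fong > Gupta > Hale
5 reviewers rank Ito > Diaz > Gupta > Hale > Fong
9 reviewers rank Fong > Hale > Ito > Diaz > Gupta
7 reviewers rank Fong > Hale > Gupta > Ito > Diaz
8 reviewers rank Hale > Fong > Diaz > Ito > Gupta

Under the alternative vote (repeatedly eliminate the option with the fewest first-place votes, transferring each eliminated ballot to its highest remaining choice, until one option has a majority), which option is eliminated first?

Gupta

Round 1: Fong 16, Diaz 11, Hale 10, Ito 5, Gupta 0. Gupta has the fewest and is eliminated.
Round 2: Fong 16, Diaz 11, Hale 10, Ito 5. Ito has the fewest and is eliminated.
Round 3: Fong 16, Diaz 16, Hale 10. Hale has the fewest and is eliminated.
Round 4: Fong 24, Diaz 18. Fong has a majority.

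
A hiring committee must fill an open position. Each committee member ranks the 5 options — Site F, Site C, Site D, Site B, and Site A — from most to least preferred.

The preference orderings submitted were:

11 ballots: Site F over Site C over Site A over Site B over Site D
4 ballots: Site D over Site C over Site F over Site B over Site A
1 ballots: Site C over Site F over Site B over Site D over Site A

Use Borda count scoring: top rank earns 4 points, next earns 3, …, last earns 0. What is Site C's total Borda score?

Borda scores:
  Site F: 11·4 + 4·2 + 3 = 55
  Site C: 11·3 + 4·3 + 4 = 49
  Site D: 11·0 + 4·4 + 1 = 17
  Site B: 11·1 + 4·1 + 2 = 17
  Site A: 11·2 + 4·0 + 0 = 22

49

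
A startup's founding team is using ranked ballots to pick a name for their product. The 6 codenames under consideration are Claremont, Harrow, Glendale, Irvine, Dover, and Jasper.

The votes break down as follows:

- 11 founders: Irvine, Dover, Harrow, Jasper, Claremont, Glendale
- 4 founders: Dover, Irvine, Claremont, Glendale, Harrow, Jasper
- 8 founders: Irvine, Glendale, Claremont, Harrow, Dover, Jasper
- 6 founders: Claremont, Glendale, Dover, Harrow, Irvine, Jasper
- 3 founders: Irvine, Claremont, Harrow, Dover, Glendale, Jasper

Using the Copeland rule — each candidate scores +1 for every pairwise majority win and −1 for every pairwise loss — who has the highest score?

Irvine

Pairwise results:
  Claremont vs Harrow: Claremont wins 21–11.
  Claremont vs Glendale: Claremont wins 24–8.
  Claremont vs Irvine: Irvine wins 26–6.
  Claremont vs Dover: Claremont wins 17–15.
  Claremont vs Jasper: Claremont wins 21–11.
  Harrow vs Glendale: Glendale wins 18–14.
  Harrow vs Irvine: Irvine wins 26–6.
  Harrow vs Dover: Dover wins 21–11.
  Harrow vs Jasper: Harrow wins 32–0.
  Glendale vs Irvine: Irvine wins 26–6.
  Glendale vs Dover: Dover wins 18–14.
  Glendale vs Jasper: Glendale wins 21–11.
  Irvine vs Dover: Irvine wins 22–10.
  Irvine vs Jasper: Irvine wins 32–0.
  Dover vs Jasper: Dover wins 32–0.
Copeland scores (wins − losses):
  Claremont: 4 − 1 = 3
  Harrow: 1 − 4 = -3
  Glendale: 2 − 3 = -1
  Irvine: 5 − 0 = 5
  Dover: 3 − 2 = 1
  Jasper: 0 − 5 = -5
Irvine has the best Copeland score.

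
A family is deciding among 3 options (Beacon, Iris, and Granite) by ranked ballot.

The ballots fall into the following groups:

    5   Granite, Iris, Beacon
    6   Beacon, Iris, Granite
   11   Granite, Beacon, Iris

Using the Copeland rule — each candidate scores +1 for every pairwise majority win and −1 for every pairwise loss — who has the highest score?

Pairwise results:
  Beacon vs Iris: Beacon wins 17–5.
  Beacon vs Granite: Granite wins 16–6.
  Iris vs Granite: Granite wins 16–6.
Copeland scores (wins − losses):
  Beacon: 1 − 1 = 0
  Iris: 0 − 2 = -2
  Granite: 2 − 0 = 2
Granite has the best Copeland score.

Granite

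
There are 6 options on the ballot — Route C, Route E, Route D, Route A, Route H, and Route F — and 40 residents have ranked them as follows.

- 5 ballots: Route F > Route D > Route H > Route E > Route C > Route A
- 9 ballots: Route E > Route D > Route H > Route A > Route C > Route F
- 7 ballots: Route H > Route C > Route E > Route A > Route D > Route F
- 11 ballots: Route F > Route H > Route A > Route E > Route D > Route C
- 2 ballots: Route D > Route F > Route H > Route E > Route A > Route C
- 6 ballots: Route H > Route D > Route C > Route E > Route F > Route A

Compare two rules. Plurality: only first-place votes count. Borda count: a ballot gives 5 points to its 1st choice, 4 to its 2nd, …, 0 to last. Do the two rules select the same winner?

No

Plurality first-place counts: Route C 0, Route E 9, Route D 2, Route A 0, Route H 13, Route F 16 → Route F.
Borda totals: Route C 60, Route E 114, Route D 108, Route A 67, Route H 157, Route F 94 → Route H.
The two rules disagree: plurality picks Route F, Borda picks Route H.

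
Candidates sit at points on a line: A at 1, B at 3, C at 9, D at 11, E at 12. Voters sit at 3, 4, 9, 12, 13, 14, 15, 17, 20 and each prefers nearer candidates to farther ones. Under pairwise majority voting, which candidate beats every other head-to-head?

E

With single-peaked preferences on a line, the Condorcet winner is the candidate closest to the median voter.
The median voter (position 13) is closest to E at 12.
Check: E vs A — voters closer to E: 7 of 9.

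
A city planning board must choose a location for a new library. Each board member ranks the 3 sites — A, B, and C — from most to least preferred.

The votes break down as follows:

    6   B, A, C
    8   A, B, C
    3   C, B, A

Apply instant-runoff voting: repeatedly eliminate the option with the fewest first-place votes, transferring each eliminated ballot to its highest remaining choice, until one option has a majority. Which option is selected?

Round 1: A 8, B 6, C 3. C has the fewest and is eliminated.
Round 2: B 9, A 8. B has a majority.

B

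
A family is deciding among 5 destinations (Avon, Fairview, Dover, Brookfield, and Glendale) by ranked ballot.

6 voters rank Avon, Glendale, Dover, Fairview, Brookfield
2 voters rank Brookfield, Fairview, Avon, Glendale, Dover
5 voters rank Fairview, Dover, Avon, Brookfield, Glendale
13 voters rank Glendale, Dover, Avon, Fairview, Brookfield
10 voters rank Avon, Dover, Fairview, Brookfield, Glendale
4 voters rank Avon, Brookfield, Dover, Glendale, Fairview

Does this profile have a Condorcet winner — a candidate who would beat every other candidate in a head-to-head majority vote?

Yes

Head-to-head results (40 voters total):
Avon vs Fairview: Avon wins 33–7.
Avon vs Dover: Avon wins 22–18.
Avon vs Brookfield: Avon wins 38–2.
Avon vs Glendale: Avon wins 27–13.
Fairview vs Dover: Dover wins 33–7.
Fairview vs Brookfield: Fairview wins 34–6.
Fairview vs Glendale: Glendale wins 23–17.
Dover vs Brookfield: Dover wins 34–6.
Dover vs Glendale: Glendale wins 21–19.
Brookfield vs Glendale: Brookfield wins 21–19.
Avon beats each rival — Fairview (33–7), Dover (22–18), Brookfield (38–2), Glendale (27–13) — so Avon is the Condorcet winner.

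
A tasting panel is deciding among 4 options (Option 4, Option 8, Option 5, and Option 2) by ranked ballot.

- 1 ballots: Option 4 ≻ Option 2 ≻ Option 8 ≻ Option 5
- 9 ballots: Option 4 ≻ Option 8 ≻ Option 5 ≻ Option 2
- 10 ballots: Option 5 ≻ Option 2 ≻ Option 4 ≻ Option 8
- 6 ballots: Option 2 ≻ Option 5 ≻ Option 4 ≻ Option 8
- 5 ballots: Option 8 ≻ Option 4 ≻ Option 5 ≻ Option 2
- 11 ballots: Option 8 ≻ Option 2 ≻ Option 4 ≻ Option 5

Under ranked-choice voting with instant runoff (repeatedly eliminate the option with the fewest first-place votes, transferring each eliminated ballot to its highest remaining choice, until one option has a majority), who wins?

Round 1: Option 8 16, Option 4 10, Option 5 10, Option 2 6. Option 2 has the fewest and is eliminated.
Round 2: Option 8 16, Option 5 16, Option 4 10. Option 4 has the fewest and is eliminated.
Round 3: Option 8 26, Option 5 16. Option 8 has a majority.

Option 8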